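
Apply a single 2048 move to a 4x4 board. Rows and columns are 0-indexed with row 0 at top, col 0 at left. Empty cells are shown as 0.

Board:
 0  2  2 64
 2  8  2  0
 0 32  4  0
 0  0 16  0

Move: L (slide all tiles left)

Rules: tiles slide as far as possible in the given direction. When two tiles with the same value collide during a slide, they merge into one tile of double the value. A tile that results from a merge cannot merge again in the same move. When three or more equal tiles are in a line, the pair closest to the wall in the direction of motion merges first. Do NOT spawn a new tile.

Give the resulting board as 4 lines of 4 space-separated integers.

Answer:  4 64  0  0
 2  8  2  0
32  4  0  0
16  0  0  0

Derivation:
Slide left:
row 0: [0, 2, 2, 64] -> [4, 64, 0, 0]
row 1: [2, 8, 2, 0] -> [2, 8, 2, 0]
row 2: [0, 32, 4, 0] -> [32, 4, 0, 0]
row 3: [0, 0, 16, 0] -> [16, 0, 0, 0]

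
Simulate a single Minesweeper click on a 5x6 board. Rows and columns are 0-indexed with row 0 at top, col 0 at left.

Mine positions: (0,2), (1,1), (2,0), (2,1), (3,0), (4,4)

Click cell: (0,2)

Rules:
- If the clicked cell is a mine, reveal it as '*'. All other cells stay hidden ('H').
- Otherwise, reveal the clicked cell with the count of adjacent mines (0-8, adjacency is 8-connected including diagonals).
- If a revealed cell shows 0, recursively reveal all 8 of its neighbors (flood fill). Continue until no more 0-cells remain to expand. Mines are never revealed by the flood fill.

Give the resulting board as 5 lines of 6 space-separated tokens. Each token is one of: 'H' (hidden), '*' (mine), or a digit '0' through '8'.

H H * H H H
H H H H H H
H H H H H H
H H H H H H
H H H H H H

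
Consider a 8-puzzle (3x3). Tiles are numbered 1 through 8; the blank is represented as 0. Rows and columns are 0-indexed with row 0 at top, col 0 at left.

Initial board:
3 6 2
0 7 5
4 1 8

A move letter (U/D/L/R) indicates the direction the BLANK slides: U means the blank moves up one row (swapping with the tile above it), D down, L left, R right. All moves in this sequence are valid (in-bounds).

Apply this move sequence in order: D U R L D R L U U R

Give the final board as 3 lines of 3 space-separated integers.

Answer: 6 0 2
3 7 5
4 1 8

Derivation:
After move 1 (D):
3 6 2
4 7 5
0 1 8

After move 2 (U):
3 6 2
0 7 5
4 1 8

After move 3 (R):
3 6 2
7 0 5
4 1 8

After move 4 (L):
3 6 2
0 7 5
4 1 8

After move 5 (D):
3 6 2
4 7 5
0 1 8

After move 6 (R):
3 6 2
4 7 5
1 0 8

After move 7 (L):
3 6 2
4 7 5
0 1 8

After move 8 (U):
3 6 2
0 7 5
4 1 8

After move 9 (U):
0 6 2
3 7 5
4 1 8

After move 10 (R):
6 0 2
3 7 5
4 1 8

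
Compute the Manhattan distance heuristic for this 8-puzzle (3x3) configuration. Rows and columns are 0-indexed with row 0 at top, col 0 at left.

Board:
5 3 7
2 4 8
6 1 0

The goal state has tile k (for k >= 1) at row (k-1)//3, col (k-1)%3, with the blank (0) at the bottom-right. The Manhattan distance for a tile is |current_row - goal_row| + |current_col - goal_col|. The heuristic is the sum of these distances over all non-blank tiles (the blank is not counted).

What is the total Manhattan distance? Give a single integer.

Answer: 18

Derivation:
Tile 5: at (0,0), goal (1,1), distance |0-1|+|0-1| = 2
Tile 3: at (0,1), goal (0,2), distance |0-0|+|1-2| = 1
Tile 7: at (0,2), goal (2,0), distance |0-2|+|2-0| = 4
Tile 2: at (1,0), goal (0,1), distance |1-0|+|0-1| = 2
Tile 4: at (1,1), goal (1,0), distance |1-1|+|1-0| = 1
Tile 8: at (1,2), goal (2,1), distance |1-2|+|2-1| = 2
Tile 6: at (2,0), goal (1,2), distance |2-1|+|0-2| = 3
Tile 1: at (2,1), goal (0,0), distance |2-0|+|1-0| = 3
Sum: 2 + 1 + 4 + 2 + 1 + 2 + 3 + 3 = 18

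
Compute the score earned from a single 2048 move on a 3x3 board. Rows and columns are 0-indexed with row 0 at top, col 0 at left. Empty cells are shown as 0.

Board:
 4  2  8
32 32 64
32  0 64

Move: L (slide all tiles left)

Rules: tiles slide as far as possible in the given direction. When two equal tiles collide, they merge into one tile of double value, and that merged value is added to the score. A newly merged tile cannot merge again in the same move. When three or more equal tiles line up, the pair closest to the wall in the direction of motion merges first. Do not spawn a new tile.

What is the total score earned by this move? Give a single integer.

Answer: 64

Derivation:
Slide left:
row 0: [4, 2, 8] -> [4, 2, 8]  score +0 (running 0)
row 1: [32, 32, 64] -> [64, 64, 0]  score +64 (running 64)
row 2: [32, 0, 64] -> [32, 64, 0]  score +0 (running 64)
Board after move:
 4  2  8
64 64  0
32 64  0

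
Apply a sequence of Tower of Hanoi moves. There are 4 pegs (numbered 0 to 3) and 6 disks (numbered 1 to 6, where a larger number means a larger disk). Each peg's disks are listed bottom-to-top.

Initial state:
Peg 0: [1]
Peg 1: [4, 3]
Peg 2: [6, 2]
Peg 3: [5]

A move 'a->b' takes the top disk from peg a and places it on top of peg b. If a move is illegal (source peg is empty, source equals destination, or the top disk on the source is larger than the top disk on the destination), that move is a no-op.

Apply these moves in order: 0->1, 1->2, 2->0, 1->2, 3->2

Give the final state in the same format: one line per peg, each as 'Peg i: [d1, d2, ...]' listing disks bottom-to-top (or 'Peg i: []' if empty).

Answer: Peg 0: [1]
Peg 1: [4, 3]
Peg 2: [6, 2]
Peg 3: [5]

Derivation:
After move 1 (0->1):
Peg 0: []
Peg 1: [4, 3, 1]
Peg 2: [6, 2]
Peg 3: [5]

After move 2 (1->2):
Peg 0: []
Peg 1: [4, 3]
Peg 2: [6, 2, 1]
Peg 3: [5]

After move 3 (2->0):
Peg 0: [1]
Peg 1: [4, 3]
Peg 2: [6, 2]
Peg 3: [5]

After move 4 (1->2):
Peg 0: [1]
Peg 1: [4, 3]
Peg 2: [6, 2]
Peg 3: [5]

After move 5 (3->2):
Peg 0: [1]
Peg 1: [4, 3]
Peg 2: [6, 2]
Peg 3: [5]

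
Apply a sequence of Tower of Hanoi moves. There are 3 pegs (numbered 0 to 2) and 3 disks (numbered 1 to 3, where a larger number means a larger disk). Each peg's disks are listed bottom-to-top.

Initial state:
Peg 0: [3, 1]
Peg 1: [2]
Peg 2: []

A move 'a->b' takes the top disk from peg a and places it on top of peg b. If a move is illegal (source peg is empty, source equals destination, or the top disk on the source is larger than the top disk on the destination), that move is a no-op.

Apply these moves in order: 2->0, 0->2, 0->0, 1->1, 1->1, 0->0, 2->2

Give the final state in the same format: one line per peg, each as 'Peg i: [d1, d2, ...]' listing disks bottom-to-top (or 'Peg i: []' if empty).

After move 1 (2->0):
Peg 0: [3, 1]
Peg 1: [2]
Peg 2: []

After move 2 (0->2):
Peg 0: [3]
Peg 1: [2]
Peg 2: [1]

After move 3 (0->0):
Peg 0: [3]
Peg 1: [2]
Peg 2: [1]

After move 4 (1->1):
Peg 0: [3]
Peg 1: [2]
Peg 2: [1]

After move 5 (1->1):
Peg 0: [3]
Peg 1: [2]
Peg 2: [1]

After move 6 (0->0):
Peg 0: [3]
Peg 1: [2]
Peg 2: [1]

After move 7 (2->2):
Peg 0: [3]
Peg 1: [2]
Peg 2: [1]

Answer: Peg 0: [3]
Peg 1: [2]
Peg 2: [1]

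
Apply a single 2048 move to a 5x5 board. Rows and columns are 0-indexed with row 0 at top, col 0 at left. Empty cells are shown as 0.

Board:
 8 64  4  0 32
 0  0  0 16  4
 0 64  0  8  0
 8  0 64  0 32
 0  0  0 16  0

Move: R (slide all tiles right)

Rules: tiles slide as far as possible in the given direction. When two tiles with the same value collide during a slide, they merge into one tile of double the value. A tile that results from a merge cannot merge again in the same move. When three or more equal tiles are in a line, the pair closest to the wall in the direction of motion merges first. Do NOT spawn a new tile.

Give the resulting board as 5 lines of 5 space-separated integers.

Answer:  0  8 64  4 32
 0  0  0 16  4
 0  0  0 64  8
 0  0  8 64 32
 0  0  0  0 16

Derivation:
Slide right:
row 0: [8, 64, 4, 0, 32] -> [0, 8, 64, 4, 32]
row 1: [0, 0, 0, 16, 4] -> [0, 0, 0, 16, 4]
row 2: [0, 64, 0, 8, 0] -> [0, 0, 0, 64, 8]
row 3: [8, 0, 64, 0, 32] -> [0, 0, 8, 64, 32]
row 4: [0, 0, 0, 16, 0] -> [0, 0, 0, 0, 16]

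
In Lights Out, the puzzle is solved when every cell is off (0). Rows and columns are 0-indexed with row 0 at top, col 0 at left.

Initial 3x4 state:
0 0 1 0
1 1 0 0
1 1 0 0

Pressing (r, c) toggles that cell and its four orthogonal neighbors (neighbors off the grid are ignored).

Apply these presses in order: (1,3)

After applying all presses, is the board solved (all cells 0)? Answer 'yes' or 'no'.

After press 1 at (1,3):
0 0 1 1
1 1 1 1
1 1 0 1

Lights still on: 9

Answer: no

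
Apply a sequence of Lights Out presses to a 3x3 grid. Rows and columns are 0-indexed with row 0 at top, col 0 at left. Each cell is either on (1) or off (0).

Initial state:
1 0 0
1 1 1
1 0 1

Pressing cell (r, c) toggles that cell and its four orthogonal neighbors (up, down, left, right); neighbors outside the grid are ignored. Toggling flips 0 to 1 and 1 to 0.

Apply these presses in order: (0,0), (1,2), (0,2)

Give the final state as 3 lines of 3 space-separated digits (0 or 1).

Answer: 0 0 0
0 0 1
1 0 0

Derivation:
After press 1 at (0,0):
0 1 0
0 1 1
1 0 1

After press 2 at (1,2):
0 1 1
0 0 0
1 0 0

After press 3 at (0,2):
0 0 0
0 0 1
1 0 0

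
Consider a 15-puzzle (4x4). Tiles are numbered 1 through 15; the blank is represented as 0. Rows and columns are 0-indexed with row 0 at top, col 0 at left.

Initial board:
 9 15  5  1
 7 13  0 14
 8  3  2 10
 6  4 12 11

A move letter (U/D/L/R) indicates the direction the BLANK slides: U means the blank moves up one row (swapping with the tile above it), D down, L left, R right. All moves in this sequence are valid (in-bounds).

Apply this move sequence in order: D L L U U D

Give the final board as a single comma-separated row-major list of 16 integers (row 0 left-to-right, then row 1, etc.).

Answer: 9, 15, 5, 1, 0, 13, 2, 14, 7, 8, 3, 10, 6, 4, 12, 11

Derivation:
After move 1 (D):
 9 15  5  1
 7 13  2 14
 8  3  0 10
 6  4 12 11

After move 2 (L):
 9 15  5  1
 7 13  2 14
 8  0  3 10
 6  4 12 11

After move 3 (L):
 9 15  5  1
 7 13  2 14
 0  8  3 10
 6  4 12 11

After move 4 (U):
 9 15  5  1
 0 13  2 14
 7  8  3 10
 6  4 12 11

After move 5 (U):
 0 15  5  1
 9 13  2 14
 7  8  3 10
 6  4 12 11

After move 6 (D):
 9 15  5  1
 0 13  2 14
 7  8  3 10
 6  4 12 11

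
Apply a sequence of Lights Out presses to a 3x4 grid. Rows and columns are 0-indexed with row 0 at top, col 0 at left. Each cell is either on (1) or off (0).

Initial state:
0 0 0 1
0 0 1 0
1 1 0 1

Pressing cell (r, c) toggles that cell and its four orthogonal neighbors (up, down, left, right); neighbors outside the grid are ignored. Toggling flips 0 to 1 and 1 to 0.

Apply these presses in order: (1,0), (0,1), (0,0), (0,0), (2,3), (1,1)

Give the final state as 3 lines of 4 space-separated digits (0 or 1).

Answer: 0 0 1 1
0 1 0 1
0 0 1 0

Derivation:
After press 1 at (1,0):
1 0 0 1
1 1 1 0
0 1 0 1

After press 2 at (0,1):
0 1 1 1
1 0 1 0
0 1 0 1

After press 3 at (0,0):
1 0 1 1
0 0 1 0
0 1 0 1

After press 4 at (0,0):
0 1 1 1
1 0 1 0
0 1 0 1

After press 5 at (2,3):
0 1 1 1
1 0 1 1
0 1 1 0

After press 6 at (1,1):
0 0 1 1
0 1 0 1
0 0 1 0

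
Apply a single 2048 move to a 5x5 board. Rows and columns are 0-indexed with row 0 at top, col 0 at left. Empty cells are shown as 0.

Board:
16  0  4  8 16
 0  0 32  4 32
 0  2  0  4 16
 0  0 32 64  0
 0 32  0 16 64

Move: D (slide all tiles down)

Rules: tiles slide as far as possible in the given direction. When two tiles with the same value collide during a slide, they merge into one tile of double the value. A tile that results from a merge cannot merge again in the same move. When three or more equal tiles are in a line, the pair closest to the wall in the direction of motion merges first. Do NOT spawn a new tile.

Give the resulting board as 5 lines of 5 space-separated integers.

Answer:  0  0  0  0  0
 0  0  0  8 16
 0  0  0  8 32
 0  2  4 64 16
16 32 64 16 64

Derivation:
Slide down:
col 0: [16, 0, 0, 0, 0] -> [0, 0, 0, 0, 16]
col 1: [0, 0, 2, 0, 32] -> [0, 0, 0, 2, 32]
col 2: [4, 32, 0, 32, 0] -> [0, 0, 0, 4, 64]
col 3: [8, 4, 4, 64, 16] -> [0, 8, 8, 64, 16]
col 4: [16, 32, 16, 0, 64] -> [0, 16, 32, 16, 64]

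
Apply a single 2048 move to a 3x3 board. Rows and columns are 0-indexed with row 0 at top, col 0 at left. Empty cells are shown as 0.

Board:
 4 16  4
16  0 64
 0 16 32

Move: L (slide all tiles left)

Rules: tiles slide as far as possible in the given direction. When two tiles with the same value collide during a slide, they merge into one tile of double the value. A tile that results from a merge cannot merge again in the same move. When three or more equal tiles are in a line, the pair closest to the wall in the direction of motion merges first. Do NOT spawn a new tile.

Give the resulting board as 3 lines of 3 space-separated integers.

Slide left:
row 0: [4, 16, 4] -> [4, 16, 4]
row 1: [16, 0, 64] -> [16, 64, 0]
row 2: [0, 16, 32] -> [16, 32, 0]

Answer:  4 16  4
16 64  0
16 32  0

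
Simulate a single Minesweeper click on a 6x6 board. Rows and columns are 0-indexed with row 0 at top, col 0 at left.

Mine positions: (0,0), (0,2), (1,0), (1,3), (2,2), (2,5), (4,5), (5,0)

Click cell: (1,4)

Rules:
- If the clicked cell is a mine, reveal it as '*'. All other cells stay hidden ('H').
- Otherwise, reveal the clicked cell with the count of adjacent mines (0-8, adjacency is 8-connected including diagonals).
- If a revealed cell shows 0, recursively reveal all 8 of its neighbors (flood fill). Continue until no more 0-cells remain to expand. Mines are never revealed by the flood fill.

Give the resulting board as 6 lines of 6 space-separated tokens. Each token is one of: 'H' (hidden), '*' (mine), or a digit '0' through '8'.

H H H H H H
H H H H 2 H
H H H H H H
H H H H H H
H H H H H H
H H H H H H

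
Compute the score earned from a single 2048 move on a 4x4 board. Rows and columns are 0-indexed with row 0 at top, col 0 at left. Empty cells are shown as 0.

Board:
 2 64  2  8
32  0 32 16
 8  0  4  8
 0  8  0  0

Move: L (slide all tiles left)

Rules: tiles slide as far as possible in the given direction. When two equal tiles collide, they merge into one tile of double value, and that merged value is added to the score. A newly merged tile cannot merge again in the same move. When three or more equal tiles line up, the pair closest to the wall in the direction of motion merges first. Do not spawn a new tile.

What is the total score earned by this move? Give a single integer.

Slide left:
row 0: [2, 64, 2, 8] -> [2, 64, 2, 8]  score +0 (running 0)
row 1: [32, 0, 32, 16] -> [64, 16, 0, 0]  score +64 (running 64)
row 2: [8, 0, 4, 8] -> [8, 4, 8, 0]  score +0 (running 64)
row 3: [0, 8, 0, 0] -> [8, 0, 0, 0]  score +0 (running 64)
Board after move:
 2 64  2  8
64 16  0  0
 8  4  8  0
 8  0  0  0

Answer: 64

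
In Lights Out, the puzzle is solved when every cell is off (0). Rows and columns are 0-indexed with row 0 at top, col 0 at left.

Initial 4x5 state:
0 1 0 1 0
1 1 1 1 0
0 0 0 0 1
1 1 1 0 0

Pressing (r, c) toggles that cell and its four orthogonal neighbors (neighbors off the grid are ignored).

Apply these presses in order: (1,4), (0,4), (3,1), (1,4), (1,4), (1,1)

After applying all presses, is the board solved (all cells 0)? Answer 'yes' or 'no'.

After press 1 at (1,4):
0 1 0 1 1
1 1 1 0 1
0 0 0 0 0
1 1 1 0 0

After press 2 at (0,4):
0 1 0 0 0
1 1 1 0 0
0 0 0 0 0
1 1 1 0 0

After press 3 at (3,1):
0 1 0 0 0
1 1 1 0 0
0 1 0 0 0
0 0 0 0 0

After press 4 at (1,4):
0 1 0 0 1
1 1 1 1 1
0 1 0 0 1
0 0 0 0 0

After press 5 at (1,4):
0 1 0 0 0
1 1 1 0 0
0 1 0 0 0
0 0 0 0 0

After press 6 at (1,1):
0 0 0 0 0
0 0 0 0 0
0 0 0 0 0
0 0 0 0 0

Lights still on: 0

Answer: yes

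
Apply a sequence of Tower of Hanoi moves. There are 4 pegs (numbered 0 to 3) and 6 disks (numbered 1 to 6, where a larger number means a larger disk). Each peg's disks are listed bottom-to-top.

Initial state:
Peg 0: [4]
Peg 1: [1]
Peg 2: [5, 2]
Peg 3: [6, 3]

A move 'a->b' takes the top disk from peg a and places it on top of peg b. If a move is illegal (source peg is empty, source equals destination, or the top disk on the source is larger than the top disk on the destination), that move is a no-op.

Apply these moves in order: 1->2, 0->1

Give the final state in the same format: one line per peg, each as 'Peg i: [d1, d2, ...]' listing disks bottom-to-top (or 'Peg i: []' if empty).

After move 1 (1->2):
Peg 0: [4]
Peg 1: []
Peg 2: [5, 2, 1]
Peg 3: [6, 3]

After move 2 (0->1):
Peg 0: []
Peg 1: [4]
Peg 2: [5, 2, 1]
Peg 3: [6, 3]

Answer: Peg 0: []
Peg 1: [4]
Peg 2: [5, 2, 1]
Peg 3: [6, 3]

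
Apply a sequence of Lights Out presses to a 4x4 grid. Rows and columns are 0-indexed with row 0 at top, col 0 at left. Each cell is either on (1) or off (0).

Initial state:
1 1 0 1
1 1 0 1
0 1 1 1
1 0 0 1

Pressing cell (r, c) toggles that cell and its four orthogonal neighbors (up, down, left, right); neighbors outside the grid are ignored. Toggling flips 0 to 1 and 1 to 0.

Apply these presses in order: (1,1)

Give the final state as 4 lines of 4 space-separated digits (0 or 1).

Answer: 1 0 0 1
0 0 1 1
0 0 1 1
1 0 0 1

Derivation:
After press 1 at (1,1):
1 0 0 1
0 0 1 1
0 0 1 1
1 0 0 1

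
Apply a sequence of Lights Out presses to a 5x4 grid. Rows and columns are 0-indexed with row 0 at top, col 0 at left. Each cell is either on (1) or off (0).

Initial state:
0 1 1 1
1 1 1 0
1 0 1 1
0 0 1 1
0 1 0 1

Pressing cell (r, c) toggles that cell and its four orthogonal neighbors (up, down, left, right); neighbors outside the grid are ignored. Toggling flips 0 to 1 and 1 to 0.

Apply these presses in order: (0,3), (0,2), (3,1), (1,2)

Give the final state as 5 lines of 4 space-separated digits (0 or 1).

Answer: 0 0 0 1
1 0 1 0
1 1 0 1
1 1 0 1
0 0 0 1

Derivation:
After press 1 at (0,3):
0 1 0 0
1 1 1 1
1 0 1 1
0 0 1 1
0 1 0 1

After press 2 at (0,2):
0 0 1 1
1 1 0 1
1 0 1 1
0 0 1 1
0 1 0 1

After press 3 at (3,1):
0 0 1 1
1 1 0 1
1 1 1 1
1 1 0 1
0 0 0 1

After press 4 at (1,2):
0 0 0 1
1 0 1 0
1 1 0 1
1 1 0 1
0 0 0 1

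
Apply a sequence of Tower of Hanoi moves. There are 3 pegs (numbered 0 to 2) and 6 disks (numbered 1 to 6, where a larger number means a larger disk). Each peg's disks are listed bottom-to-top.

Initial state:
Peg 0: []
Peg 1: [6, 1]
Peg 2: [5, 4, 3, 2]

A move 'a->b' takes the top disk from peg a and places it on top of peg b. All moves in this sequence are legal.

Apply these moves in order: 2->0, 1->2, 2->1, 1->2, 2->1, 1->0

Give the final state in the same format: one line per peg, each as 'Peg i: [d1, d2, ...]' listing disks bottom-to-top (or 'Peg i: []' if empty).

After move 1 (2->0):
Peg 0: [2]
Peg 1: [6, 1]
Peg 2: [5, 4, 3]

After move 2 (1->2):
Peg 0: [2]
Peg 1: [6]
Peg 2: [5, 4, 3, 1]

After move 3 (2->1):
Peg 0: [2]
Peg 1: [6, 1]
Peg 2: [5, 4, 3]

After move 4 (1->2):
Peg 0: [2]
Peg 1: [6]
Peg 2: [5, 4, 3, 1]

After move 5 (2->1):
Peg 0: [2]
Peg 1: [6, 1]
Peg 2: [5, 4, 3]

After move 6 (1->0):
Peg 0: [2, 1]
Peg 1: [6]
Peg 2: [5, 4, 3]

Answer: Peg 0: [2, 1]
Peg 1: [6]
Peg 2: [5, 4, 3]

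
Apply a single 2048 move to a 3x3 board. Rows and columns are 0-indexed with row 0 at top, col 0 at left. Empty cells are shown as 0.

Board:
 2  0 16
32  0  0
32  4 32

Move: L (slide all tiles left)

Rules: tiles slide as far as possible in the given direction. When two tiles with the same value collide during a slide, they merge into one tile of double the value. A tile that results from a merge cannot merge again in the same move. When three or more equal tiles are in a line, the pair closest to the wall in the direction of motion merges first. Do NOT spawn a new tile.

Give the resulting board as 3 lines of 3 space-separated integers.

Answer:  2 16  0
32  0  0
32  4 32

Derivation:
Slide left:
row 0: [2, 0, 16] -> [2, 16, 0]
row 1: [32, 0, 0] -> [32, 0, 0]
row 2: [32, 4, 32] -> [32, 4, 32]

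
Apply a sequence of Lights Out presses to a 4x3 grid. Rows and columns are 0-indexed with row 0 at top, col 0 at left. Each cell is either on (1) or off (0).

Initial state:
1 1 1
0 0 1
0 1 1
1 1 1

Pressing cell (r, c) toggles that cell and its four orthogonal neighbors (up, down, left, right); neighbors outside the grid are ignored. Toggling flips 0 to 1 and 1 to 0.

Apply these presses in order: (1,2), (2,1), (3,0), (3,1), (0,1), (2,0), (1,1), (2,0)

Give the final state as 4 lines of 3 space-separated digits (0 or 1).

Answer: 0 1 1
1 0 1
0 0 1
1 0 0

Derivation:
After press 1 at (1,2):
1 1 0
0 1 0
0 1 0
1 1 1

After press 2 at (2,1):
1 1 0
0 0 0
1 0 1
1 0 1

After press 3 at (3,0):
1 1 0
0 0 0
0 0 1
0 1 1

After press 4 at (3,1):
1 1 0
0 0 0
0 1 1
1 0 0

After press 5 at (0,1):
0 0 1
0 1 0
0 1 1
1 0 0

After press 6 at (2,0):
0 0 1
1 1 0
1 0 1
0 0 0

After press 7 at (1,1):
0 1 1
0 0 1
1 1 1
0 0 0

After press 8 at (2,0):
0 1 1
1 0 1
0 0 1
1 0 0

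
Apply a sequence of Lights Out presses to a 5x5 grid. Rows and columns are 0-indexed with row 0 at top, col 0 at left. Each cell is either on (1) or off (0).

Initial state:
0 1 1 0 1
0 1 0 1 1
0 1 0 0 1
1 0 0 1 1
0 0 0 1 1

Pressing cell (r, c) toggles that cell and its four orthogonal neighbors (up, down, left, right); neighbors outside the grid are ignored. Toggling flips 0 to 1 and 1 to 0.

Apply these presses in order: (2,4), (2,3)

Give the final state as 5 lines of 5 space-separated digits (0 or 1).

After press 1 at (2,4):
0 1 1 0 1
0 1 0 1 0
0 1 0 1 0
1 0 0 1 0
0 0 0 1 1

After press 2 at (2,3):
0 1 1 0 1
0 1 0 0 0
0 1 1 0 1
1 0 0 0 0
0 0 0 1 1

Answer: 0 1 1 0 1
0 1 0 0 0
0 1 1 0 1
1 0 0 0 0
0 0 0 1 1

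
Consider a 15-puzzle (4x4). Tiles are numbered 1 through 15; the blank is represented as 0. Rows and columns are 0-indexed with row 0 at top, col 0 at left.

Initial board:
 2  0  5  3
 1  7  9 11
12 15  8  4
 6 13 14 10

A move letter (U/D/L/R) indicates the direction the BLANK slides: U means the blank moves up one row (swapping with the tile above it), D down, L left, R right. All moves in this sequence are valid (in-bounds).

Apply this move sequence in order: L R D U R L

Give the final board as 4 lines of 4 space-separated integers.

After move 1 (L):
 0  2  5  3
 1  7  9 11
12 15  8  4
 6 13 14 10

After move 2 (R):
 2  0  5  3
 1  7  9 11
12 15  8  4
 6 13 14 10

After move 3 (D):
 2  7  5  3
 1  0  9 11
12 15  8  4
 6 13 14 10

After move 4 (U):
 2  0  5  3
 1  7  9 11
12 15  8  4
 6 13 14 10

After move 5 (R):
 2  5  0  3
 1  7  9 11
12 15  8  4
 6 13 14 10

After move 6 (L):
 2  0  5  3
 1  7  9 11
12 15  8  4
 6 13 14 10

Answer:  2  0  5  3
 1  7  9 11
12 15  8  4
 6 13 14 10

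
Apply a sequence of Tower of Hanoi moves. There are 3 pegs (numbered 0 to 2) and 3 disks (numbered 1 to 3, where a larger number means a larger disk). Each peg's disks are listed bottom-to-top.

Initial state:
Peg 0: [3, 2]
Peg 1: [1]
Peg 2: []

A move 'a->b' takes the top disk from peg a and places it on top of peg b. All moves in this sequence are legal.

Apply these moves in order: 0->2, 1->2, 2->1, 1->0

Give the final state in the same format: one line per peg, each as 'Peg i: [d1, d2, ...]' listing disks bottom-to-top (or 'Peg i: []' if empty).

After move 1 (0->2):
Peg 0: [3]
Peg 1: [1]
Peg 2: [2]

After move 2 (1->2):
Peg 0: [3]
Peg 1: []
Peg 2: [2, 1]

After move 3 (2->1):
Peg 0: [3]
Peg 1: [1]
Peg 2: [2]

After move 4 (1->0):
Peg 0: [3, 1]
Peg 1: []
Peg 2: [2]

Answer: Peg 0: [3, 1]
Peg 1: []
Peg 2: [2]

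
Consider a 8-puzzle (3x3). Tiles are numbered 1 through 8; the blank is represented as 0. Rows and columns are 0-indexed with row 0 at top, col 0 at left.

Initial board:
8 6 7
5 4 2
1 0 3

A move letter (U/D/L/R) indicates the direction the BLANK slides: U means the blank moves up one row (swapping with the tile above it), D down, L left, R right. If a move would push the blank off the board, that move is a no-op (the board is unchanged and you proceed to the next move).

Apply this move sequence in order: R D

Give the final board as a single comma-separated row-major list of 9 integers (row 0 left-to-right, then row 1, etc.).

Answer: 8, 6, 7, 5, 4, 2, 1, 3, 0

Derivation:
After move 1 (R):
8 6 7
5 4 2
1 3 0

After move 2 (D):
8 6 7
5 4 2
1 3 0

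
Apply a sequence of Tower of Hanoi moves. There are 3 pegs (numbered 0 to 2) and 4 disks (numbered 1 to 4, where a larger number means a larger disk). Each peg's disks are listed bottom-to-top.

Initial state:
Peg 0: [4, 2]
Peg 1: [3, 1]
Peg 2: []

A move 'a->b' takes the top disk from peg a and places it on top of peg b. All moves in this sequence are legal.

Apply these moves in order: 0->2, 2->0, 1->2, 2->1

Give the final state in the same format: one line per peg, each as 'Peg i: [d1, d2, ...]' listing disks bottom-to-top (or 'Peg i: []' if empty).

After move 1 (0->2):
Peg 0: [4]
Peg 1: [3, 1]
Peg 2: [2]

After move 2 (2->0):
Peg 0: [4, 2]
Peg 1: [3, 1]
Peg 2: []

After move 3 (1->2):
Peg 0: [4, 2]
Peg 1: [3]
Peg 2: [1]

After move 4 (2->1):
Peg 0: [4, 2]
Peg 1: [3, 1]
Peg 2: []

Answer: Peg 0: [4, 2]
Peg 1: [3, 1]
Peg 2: []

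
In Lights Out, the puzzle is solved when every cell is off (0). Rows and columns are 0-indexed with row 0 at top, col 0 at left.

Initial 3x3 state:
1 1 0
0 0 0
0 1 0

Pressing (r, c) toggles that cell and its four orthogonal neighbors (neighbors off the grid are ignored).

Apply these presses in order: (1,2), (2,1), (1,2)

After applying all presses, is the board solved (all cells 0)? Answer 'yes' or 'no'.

After press 1 at (1,2):
1 1 1
0 1 1
0 1 1

After press 2 at (2,1):
1 1 1
0 0 1
1 0 0

After press 3 at (1,2):
1 1 0
0 1 0
1 0 1

Lights still on: 5

Answer: no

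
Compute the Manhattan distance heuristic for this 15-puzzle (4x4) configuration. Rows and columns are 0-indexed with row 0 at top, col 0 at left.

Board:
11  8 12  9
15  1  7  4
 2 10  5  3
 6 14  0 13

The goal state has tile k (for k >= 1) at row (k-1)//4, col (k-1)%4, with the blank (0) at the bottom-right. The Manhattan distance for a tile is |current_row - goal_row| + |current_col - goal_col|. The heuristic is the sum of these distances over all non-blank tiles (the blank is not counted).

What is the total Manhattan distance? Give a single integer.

Answer: 37

Derivation:
Tile 11: at (0,0), goal (2,2), distance |0-2|+|0-2| = 4
Tile 8: at (0,1), goal (1,3), distance |0-1|+|1-3| = 3
Tile 12: at (0,2), goal (2,3), distance |0-2|+|2-3| = 3
Tile 9: at (0,3), goal (2,0), distance |0-2|+|3-0| = 5
Tile 15: at (1,0), goal (3,2), distance |1-3|+|0-2| = 4
Tile 1: at (1,1), goal (0,0), distance |1-0|+|1-0| = 2
Tile 7: at (1,2), goal (1,2), distance |1-1|+|2-2| = 0
Tile 4: at (1,3), goal (0,3), distance |1-0|+|3-3| = 1
Tile 2: at (2,0), goal (0,1), distance |2-0|+|0-1| = 3
Tile 10: at (2,1), goal (2,1), distance |2-2|+|1-1| = 0
Tile 5: at (2,2), goal (1,0), distance |2-1|+|2-0| = 3
Tile 3: at (2,3), goal (0,2), distance |2-0|+|3-2| = 3
Tile 6: at (3,0), goal (1,1), distance |3-1|+|0-1| = 3
Tile 14: at (3,1), goal (3,1), distance |3-3|+|1-1| = 0
Tile 13: at (3,3), goal (3,0), distance |3-3|+|3-0| = 3
Sum: 4 + 3 + 3 + 5 + 4 + 2 + 0 + 1 + 3 + 0 + 3 + 3 + 3 + 0 + 3 = 37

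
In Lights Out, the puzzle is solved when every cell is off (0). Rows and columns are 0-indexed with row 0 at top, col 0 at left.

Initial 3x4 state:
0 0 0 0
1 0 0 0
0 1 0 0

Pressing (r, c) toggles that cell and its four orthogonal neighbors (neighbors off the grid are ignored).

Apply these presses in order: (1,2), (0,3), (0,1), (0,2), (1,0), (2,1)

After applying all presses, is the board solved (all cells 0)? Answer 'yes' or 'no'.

After press 1 at (1,2):
0 0 1 0
1 1 1 1
0 1 1 0

After press 2 at (0,3):
0 0 0 1
1 1 1 0
0 1 1 0

After press 3 at (0,1):
1 1 1 1
1 0 1 0
0 1 1 0

After press 4 at (0,2):
1 0 0 0
1 0 0 0
0 1 1 0

After press 5 at (1,0):
0 0 0 0
0 1 0 0
1 1 1 0

After press 6 at (2,1):
0 0 0 0
0 0 0 0
0 0 0 0

Lights still on: 0

Answer: yes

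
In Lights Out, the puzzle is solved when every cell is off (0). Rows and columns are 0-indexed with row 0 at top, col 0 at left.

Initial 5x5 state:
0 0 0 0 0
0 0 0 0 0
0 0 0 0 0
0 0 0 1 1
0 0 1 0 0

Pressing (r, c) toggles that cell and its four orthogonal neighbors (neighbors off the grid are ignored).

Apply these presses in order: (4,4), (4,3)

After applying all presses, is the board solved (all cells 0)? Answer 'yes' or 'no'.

After press 1 at (4,4):
0 0 0 0 0
0 0 0 0 0
0 0 0 0 0
0 0 0 1 0
0 0 1 1 1

After press 2 at (4,3):
0 0 0 0 0
0 0 0 0 0
0 0 0 0 0
0 0 0 0 0
0 0 0 0 0

Lights still on: 0

Answer: yes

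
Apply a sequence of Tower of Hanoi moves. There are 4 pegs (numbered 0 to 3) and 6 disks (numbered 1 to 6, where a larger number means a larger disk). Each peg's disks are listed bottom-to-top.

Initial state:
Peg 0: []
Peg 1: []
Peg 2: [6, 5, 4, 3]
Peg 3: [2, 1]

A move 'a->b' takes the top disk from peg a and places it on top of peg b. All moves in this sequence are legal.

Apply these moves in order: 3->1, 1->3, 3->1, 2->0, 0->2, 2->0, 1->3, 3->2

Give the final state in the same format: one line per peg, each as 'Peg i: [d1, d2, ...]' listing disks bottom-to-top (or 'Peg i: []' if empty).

Answer: Peg 0: [3]
Peg 1: []
Peg 2: [6, 5, 4, 1]
Peg 3: [2]

Derivation:
After move 1 (3->1):
Peg 0: []
Peg 1: [1]
Peg 2: [6, 5, 4, 3]
Peg 3: [2]

After move 2 (1->3):
Peg 0: []
Peg 1: []
Peg 2: [6, 5, 4, 3]
Peg 3: [2, 1]

After move 3 (3->1):
Peg 0: []
Peg 1: [1]
Peg 2: [6, 5, 4, 3]
Peg 3: [2]

After move 4 (2->0):
Peg 0: [3]
Peg 1: [1]
Peg 2: [6, 5, 4]
Peg 3: [2]

After move 5 (0->2):
Peg 0: []
Peg 1: [1]
Peg 2: [6, 5, 4, 3]
Peg 3: [2]

After move 6 (2->0):
Peg 0: [3]
Peg 1: [1]
Peg 2: [6, 5, 4]
Peg 3: [2]

After move 7 (1->3):
Peg 0: [3]
Peg 1: []
Peg 2: [6, 5, 4]
Peg 3: [2, 1]

After move 8 (3->2):
Peg 0: [3]
Peg 1: []
Peg 2: [6, 5, 4, 1]
Peg 3: [2]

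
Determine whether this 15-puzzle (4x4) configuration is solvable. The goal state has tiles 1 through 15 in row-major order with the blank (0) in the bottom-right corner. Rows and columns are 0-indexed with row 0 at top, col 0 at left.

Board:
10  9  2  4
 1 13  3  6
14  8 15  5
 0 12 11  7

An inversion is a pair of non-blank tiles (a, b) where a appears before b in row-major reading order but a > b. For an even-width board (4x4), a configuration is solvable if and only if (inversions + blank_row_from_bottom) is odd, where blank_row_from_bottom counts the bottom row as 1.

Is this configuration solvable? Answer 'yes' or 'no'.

Answer: yes

Derivation:
Inversions: 42
Blank is in row 3 (0-indexed from top), which is row 1 counting from the bottom (bottom = 1).
42 + 1 = 43, which is odd, so the puzzle is solvable.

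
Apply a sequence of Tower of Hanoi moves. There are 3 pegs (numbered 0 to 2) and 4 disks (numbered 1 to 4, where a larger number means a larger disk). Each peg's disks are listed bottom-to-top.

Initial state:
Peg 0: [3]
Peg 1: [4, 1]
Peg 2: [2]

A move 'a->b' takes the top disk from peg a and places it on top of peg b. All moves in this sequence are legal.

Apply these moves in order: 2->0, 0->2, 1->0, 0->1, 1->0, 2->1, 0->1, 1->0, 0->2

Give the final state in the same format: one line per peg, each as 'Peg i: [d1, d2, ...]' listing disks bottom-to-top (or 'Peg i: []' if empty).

After move 1 (2->0):
Peg 0: [3, 2]
Peg 1: [4, 1]
Peg 2: []

After move 2 (0->2):
Peg 0: [3]
Peg 1: [4, 1]
Peg 2: [2]

After move 3 (1->0):
Peg 0: [3, 1]
Peg 1: [4]
Peg 2: [2]

After move 4 (0->1):
Peg 0: [3]
Peg 1: [4, 1]
Peg 2: [2]

After move 5 (1->0):
Peg 0: [3, 1]
Peg 1: [4]
Peg 2: [2]

After move 6 (2->1):
Peg 0: [3, 1]
Peg 1: [4, 2]
Peg 2: []

After move 7 (0->1):
Peg 0: [3]
Peg 1: [4, 2, 1]
Peg 2: []

After move 8 (1->0):
Peg 0: [3, 1]
Peg 1: [4, 2]
Peg 2: []

After move 9 (0->2):
Peg 0: [3]
Peg 1: [4, 2]
Peg 2: [1]

Answer: Peg 0: [3]
Peg 1: [4, 2]
Peg 2: [1]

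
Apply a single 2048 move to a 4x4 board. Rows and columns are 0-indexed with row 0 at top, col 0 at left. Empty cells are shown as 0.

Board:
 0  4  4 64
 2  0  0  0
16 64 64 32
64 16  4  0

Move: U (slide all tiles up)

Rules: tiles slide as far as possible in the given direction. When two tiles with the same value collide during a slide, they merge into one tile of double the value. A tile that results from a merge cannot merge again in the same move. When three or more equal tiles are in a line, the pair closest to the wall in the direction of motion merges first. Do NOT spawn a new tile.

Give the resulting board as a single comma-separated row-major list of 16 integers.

Slide up:
col 0: [0, 2, 16, 64] -> [2, 16, 64, 0]
col 1: [4, 0, 64, 16] -> [4, 64, 16, 0]
col 2: [4, 0, 64, 4] -> [4, 64, 4, 0]
col 3: [64, 0, 32, 0] -> [64, 32, 0, 0]

Answer: 2, 4, 4, 64, 16, 64, 64, 32, 64, 16, 4, 0, 0, 0, 0, 0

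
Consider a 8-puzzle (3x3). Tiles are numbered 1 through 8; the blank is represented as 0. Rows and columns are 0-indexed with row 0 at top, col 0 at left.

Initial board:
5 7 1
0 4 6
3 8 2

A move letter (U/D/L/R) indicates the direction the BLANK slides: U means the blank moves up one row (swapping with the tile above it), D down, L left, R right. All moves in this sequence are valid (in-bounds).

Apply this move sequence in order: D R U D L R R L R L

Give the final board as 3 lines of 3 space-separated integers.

After move 1 (D):
5 7 1
3 4 6
0 8 2

After move 2 (R):
5 7 1
3 4 6
8 0 2

After move 3 (U):
5 7 1
3 0 6
8 4 2

After move 4 (D):
5 7 1
3 4 6
8 0 2

After move 5 (L):
5 7 1
3 4 6
0 8 2

After move 6 (R):
5 7 1
3 4 6
8 0 2

After move 7 (R):
5 7 1
3 4 6
8 2 0

After move 8 (L):
5 7 1
3 4 6
8 0 2

After move 9 (R):
5 7 1
3 4 6
8 2 0

After move 10 (L):
5 7 1
3 4 6
8 0 2

Answer: 5 7 1
3 4 6
8 0 2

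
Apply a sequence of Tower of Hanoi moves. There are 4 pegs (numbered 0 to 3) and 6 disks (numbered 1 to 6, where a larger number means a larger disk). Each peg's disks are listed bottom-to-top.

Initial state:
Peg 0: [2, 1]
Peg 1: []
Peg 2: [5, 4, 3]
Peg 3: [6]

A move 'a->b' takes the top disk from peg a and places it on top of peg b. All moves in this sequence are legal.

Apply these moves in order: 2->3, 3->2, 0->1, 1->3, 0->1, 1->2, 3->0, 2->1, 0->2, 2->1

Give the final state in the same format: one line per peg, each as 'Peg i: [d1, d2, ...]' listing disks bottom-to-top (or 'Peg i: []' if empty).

Answer: Peg 0: []
Peg 1: [2, 1]
Peg 2: [5, 4, 3]
Peg 3: [6]

Derivation:
After move 1 (2->3):
Peg 0: [2, 1]
Peg 1: []
Peg 2: [5, 4]
Peg 3: [6, 3]

After move 2 (3->2):
Peg 0: [2, 1]
Peg 1: []
Peg 2: [5, 4, 3]
Peg 3: [6]

After move 3 (0->1):
Peg 0: [2]
Peg 1: [1]
Peg 2: [5, 4, 3]
Peg 3: [6]

After move 4 (1->3):
Peg 0: [2]
Peg 1: []
Peg 2: [5, 4, 3]
Peg 3: [6, 1]

After move 5 (0->1):
Peg 0: []
Peg 1: [2]
Peg 2: [5, 4, 3]
Peg 3: [6, 1]

After move 6 (1->2):
Peg 0: []
Peg 1: []
Peg 2: [5, 4, 3, 2]
Peg 3: [6, 1]

After move 7 (3->0):
Peg 0: [1]
Peg 1: []
Peg 2: [5, 4, 3, 2]
Peg 3: [6]

After move 8 (2->1):
Peg 0: [1]
Peg 1: [2]
Peg 2: [5, 4, 3]
Peg 3: [6]

After move 9 (0->2):
Peg 0: []
Peg 1: [2]
Peg 2: [5, 4, 3, 1]
Peg 3: [6]

After move 10 (2->1):
Peg 0: []
Peg 1: [2, 1]
Peg 2: [5, 4, 3]
Peg 3: [6]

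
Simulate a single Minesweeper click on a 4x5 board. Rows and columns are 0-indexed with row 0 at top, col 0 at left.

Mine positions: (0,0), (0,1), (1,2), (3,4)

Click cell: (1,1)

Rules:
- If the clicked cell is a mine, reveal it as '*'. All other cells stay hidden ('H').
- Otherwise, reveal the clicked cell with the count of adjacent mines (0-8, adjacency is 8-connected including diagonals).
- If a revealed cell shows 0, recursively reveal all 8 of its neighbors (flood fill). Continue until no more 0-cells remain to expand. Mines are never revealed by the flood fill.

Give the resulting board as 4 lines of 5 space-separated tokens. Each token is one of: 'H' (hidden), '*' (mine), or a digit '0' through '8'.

H H H H H
H 3 H H H
H H H H H
H H H H H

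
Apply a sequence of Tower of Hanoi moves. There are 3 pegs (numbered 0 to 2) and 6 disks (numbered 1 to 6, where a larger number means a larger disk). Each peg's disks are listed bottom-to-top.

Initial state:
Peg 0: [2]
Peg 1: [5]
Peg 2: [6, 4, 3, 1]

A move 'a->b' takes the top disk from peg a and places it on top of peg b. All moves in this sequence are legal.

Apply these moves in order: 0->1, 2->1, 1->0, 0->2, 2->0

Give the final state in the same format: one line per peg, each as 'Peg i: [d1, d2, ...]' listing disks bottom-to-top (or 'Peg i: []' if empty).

Answer: Peg 0: [1]
Peg 1: [5, 2]
Peg 2: [6, 4, 3]

Derivation:
After move 1 (0->1):
Peg 0: []
Peg 1: [5, 2]
Peg 2: [6, 4, 3, 1]

After move 2 (2->1):
Peg 0: []
Peg 1: [5, 2, 1]
Peg 2: [6, 4, 3]

After move 3 (1->0):
Peg 0: [1]
Peg 1: [5, 2]
Peg 2: [6, 4, 3]

After move 4 (0->2):
Peg 0: []
Peg 1: [5, 2]
Peg 2: [6, 4, 3, 1]

After move 5 (2->0):
Peg 0: [1]
Peg 1: [5, 2]
Peg 2: [6, 4, 3]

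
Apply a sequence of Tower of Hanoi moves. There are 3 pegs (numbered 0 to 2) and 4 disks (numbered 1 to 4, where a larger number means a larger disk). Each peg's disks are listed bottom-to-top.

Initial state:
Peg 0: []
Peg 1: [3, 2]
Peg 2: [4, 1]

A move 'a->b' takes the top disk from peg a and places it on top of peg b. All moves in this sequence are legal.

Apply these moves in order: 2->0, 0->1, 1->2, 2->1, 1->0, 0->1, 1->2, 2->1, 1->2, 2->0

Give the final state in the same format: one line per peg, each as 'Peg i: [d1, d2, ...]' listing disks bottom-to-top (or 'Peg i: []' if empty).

Answer: Peg 0: [1]
Peg 1: [3, 2]
Peg 2: [4]

Derivation:
After move 1 (2->0):
Peg 0: [1]
Peg 1: [3, 2]
Peg 2: [4]

After move 2 (0->1):
Peg 0: []
Peg 1: [3, 2, 1]
Peg 2: [4]

After move 3 (1->2):
Peg 0: []
Peg 1: [3, 2]
Peg 2: [4, 1]

After move 4 (2->1):
Peg 0: []
Peg 1: [3, 2, 1]
Peg 2: [4]

After move 5 (1->0):
Peg 0: [1]
Peg 1: [3, 2]
Peg 2: [4]

After move 6 (0->1):
Peg 0: []
Peg 1: [3, 2, 1]
Peg 2: [4]

After move 7 (1->2):
Peg 0: []
Peg 1: [3, 2]
Peg 2: [4, 1]

After move 8 (2->1):
Peg 0: []
Peg 1: [3, 2, 1]
Peg 2: [4]

After move 9 (1->2):
Peg 0: []
Peg 1: [3, 2]
Peg 2: [4, 1]

After move 10 (2->0):
Peg 0: [1]
Peg 1: [3, 2]
Peg 2: [4]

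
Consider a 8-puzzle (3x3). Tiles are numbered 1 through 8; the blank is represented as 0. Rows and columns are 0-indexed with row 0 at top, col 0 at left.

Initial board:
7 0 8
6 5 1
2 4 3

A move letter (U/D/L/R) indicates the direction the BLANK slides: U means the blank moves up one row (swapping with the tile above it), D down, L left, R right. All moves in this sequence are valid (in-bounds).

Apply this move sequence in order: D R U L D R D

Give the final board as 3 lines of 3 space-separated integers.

Answer: 7 1 5
6 8 3
2 4 0

Derivation:
After move 1 (D):
7 5 8
6 0 1
2 4 3

After move 2 (R):
7 5 8
6 1 0
2 4 3

After move 3 (U):
7 5 0
6 1 8
2 4 3

After move 4 (L):
7 0 5
6 1 8
2 4 3

After move 5 (D):
7 1 5
6 0 8
2 4 3

After move 6 (R):
7 1 5
6 8 0
2 4 3

After move 7 (D):
7 1 5
6 8 3
2 4 0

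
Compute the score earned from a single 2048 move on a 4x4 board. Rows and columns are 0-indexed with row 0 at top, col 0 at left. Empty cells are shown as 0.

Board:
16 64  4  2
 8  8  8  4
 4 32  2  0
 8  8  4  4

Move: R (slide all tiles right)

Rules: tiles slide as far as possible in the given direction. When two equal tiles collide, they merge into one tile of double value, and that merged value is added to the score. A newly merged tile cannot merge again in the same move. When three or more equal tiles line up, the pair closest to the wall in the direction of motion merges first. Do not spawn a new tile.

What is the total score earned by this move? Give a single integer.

Slide right:
row 0: [16, 64, 4, 2] -> [16, 64, 4, 2]  score +0 (running 0)
row 1: [8, 8, 8, 4] -> [0, 8, 16, 4]  score +16 (running 16)
row 2: [4, 32, 2, 0] -> [0, 4, 32, 2]  score +0 (running 16)
row 3: [8, 8, 4, 4] -> [0, 0, 16, 8]  score +24 (running 40)
Board after move:
16 64  4  2
 0  8 16  4
 0  4 32  2
 0  0 16  8

Answer: 40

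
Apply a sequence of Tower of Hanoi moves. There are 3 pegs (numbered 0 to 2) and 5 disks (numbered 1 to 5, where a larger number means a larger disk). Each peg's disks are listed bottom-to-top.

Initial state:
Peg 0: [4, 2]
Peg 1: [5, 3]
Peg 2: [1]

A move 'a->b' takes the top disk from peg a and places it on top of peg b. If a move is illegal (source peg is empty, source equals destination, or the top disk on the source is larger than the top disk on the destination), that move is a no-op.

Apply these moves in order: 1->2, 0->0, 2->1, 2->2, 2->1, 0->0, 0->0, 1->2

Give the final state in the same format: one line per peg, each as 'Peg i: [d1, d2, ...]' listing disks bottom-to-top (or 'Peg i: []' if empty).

After move 1 (1->2):
Peg 0: [4, 2]
Peg 1: [5, 3]
Peg 2: [1]

After move 2 (0->0):
Peg 0: [4, 2]
Peg 1: [5, 3]
Peg 2: [1]

After move 3 (2->1):
Peg 0: [4, 2]
Peg 1: [5, 3, 1]
Peg 2: []

After move 4 (2->2):
Peg 0: [4, 2]
Peg 1: [5, 3, 1]
Peg 2: []

After move 5 (2->1):
Peg 0: [4, 2]
Peg 1: [5, 3, 1]
Peg 2: []

After move 6 (0->0):
Peg 0: [4, 2]
Peg 1: [5, 3, 1]
Peg 2: []

After move 7 (0->0):
Peg 0: [4, 2]
Peg 1: [5, 3, 1]
Peg 2: []

After move 8 (1->2):
Peg 0: [4, 2]
Peg 1: [5, 3]
Peg 2: [1]

Answer: Peg 0: [4, 2]
Peg 1: [5, 3]
Peg 2: [1]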